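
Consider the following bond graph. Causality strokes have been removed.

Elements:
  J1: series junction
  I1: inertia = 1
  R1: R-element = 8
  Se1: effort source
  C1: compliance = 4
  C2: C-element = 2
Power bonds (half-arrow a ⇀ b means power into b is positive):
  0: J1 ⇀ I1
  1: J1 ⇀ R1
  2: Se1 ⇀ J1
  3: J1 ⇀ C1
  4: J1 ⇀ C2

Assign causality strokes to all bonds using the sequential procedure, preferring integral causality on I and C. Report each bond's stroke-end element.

#0 stroke at I1
#1 stroke at J1
#2 stroke at J1
#3 stroke at J1
#4 stroke at J1

b2 →J1  (Se1 (Se) sets effort on bond)
b0 →I1  (I1 outputs flow p/I1)
b1 →J1  (J1: bond 0 brought flow, rest push out)
b3 →J1  (common-f at J1 fixed by 0)
b4 →J1  (common-f at J1 fixed by 0)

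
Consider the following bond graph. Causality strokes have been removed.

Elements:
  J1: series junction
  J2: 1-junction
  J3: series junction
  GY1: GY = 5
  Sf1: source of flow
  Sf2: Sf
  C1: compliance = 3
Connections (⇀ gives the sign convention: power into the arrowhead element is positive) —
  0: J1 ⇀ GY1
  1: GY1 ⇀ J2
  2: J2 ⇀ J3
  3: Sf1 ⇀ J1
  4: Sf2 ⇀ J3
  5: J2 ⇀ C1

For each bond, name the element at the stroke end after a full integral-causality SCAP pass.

#3 →Sf1  (Sf1 fixes flow; stroke at Sf1)
#4 →Sf2  (Sf2: flow source, stroke at near end)
#0 →J1  (common-f at J1 fixed by 3)
#2 →J3  (J3: bond 4 brought flow, rest push out)
#1 →J2  (GY1 both-in/both-out from 0)
#5 →J2  (1-jn J2 has f-setter on 2)

b0 →J1
b1 →J2
b2 →J3
b3 →Sf1
b4 →Sf2
b5 →J2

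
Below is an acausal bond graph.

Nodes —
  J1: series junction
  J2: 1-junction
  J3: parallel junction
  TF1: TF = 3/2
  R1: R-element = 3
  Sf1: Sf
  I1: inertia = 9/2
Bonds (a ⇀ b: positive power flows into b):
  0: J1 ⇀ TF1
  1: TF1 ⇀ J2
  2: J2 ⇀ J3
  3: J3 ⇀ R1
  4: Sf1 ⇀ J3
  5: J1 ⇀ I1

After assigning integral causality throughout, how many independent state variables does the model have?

b4 |Sf1  (Sf1 fixes flow; stroke at Sf1)
b5 |I1  (prefer integral on I1)
b0 |J1  (1-jn J1 has f-setter on 5)
b1 |TF1  (through TF1, causality passes straight; one stroke at TF1)
b2 |J2  (1-jn J2 has f-setter on 1)
b3 |J3  (J3 needs exactly one e-in)

1  (I1 all integral)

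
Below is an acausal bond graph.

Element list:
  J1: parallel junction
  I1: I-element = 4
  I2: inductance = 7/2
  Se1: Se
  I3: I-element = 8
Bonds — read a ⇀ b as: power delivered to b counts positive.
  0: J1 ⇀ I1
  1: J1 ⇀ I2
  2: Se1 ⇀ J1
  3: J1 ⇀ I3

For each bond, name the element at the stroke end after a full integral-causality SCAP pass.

bond 2 |J1  (Se1 (Se) sets effort on bond)
bond 0 |I1  (common-e at J1 fixed by 2)
bond 1 |I2  (J1: bond 2 brought effort, rest push out)
bond 3 |I3  (common-e at J1 fixed by 2)

bond 0 →I1
bond 1 →I2
bond 2 →J1
bond 3 →I3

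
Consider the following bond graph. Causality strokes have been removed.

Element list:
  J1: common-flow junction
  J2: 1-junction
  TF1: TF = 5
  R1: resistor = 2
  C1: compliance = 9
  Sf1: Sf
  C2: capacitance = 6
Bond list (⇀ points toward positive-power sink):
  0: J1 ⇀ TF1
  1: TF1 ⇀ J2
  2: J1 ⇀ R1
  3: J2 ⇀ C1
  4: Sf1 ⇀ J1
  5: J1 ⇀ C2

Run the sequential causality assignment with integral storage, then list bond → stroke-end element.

bond 4 stroke→Sf1  (Sf1 fixes flow; stroke at Sf1)
bond 0 stroke→J1  (J1: bond 4 brought flow, rest push out)
bond 2 stroke→J1  (1-jn J1 has f-setter on 4)
bond 5 stroke→J1  (J1: bond 4 brought flow, rest push out)
bond 1 stroke→TF1  (TF1 one-in-one-out from 0)
bond 3 stroke→J2  (1-jn J2 has f-setter on 1)

bond 0 stroke→J1
bond 1 stroke→TF1
bond 2 stroke→J1
bond 3 stroke→J2
bond 4 stroke→Sf1
bond 5 stroke→J1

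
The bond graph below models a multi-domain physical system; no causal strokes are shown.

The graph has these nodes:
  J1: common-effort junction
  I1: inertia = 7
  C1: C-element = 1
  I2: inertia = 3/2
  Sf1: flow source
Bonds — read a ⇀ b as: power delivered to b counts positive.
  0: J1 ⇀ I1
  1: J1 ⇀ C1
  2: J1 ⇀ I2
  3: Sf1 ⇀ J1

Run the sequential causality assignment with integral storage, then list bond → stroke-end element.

bond 0 stroke→I1
bond 1 stroke→J1
bond 2 stroke→I2
bond 3 stroke→Sf1

b3 stroke at Sf1  (Sf1 (Sf) sets flow on bond)
b0 stroke at I1  (prefer integral on I1)
b1 stroke at J1  (prefer integral on C1)
b2 stroke at I2  (common-e at J1 fixed by 1)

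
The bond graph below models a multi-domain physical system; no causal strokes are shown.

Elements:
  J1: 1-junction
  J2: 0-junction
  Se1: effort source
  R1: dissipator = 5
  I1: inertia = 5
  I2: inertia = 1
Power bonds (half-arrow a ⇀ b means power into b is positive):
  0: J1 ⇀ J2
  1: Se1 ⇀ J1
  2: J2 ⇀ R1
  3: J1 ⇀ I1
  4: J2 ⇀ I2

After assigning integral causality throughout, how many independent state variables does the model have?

β1 →J1  (Se1 fixes effort; stroke away)
β3 →I1  (I1: I, integral causality)
β0 →J1  (J1 flow already set via bond 3)
β4 →I2  (I2 integral (f out))
β2 →J2  (J2: last free bond brings effort in)

2  (I1, I2 all integral)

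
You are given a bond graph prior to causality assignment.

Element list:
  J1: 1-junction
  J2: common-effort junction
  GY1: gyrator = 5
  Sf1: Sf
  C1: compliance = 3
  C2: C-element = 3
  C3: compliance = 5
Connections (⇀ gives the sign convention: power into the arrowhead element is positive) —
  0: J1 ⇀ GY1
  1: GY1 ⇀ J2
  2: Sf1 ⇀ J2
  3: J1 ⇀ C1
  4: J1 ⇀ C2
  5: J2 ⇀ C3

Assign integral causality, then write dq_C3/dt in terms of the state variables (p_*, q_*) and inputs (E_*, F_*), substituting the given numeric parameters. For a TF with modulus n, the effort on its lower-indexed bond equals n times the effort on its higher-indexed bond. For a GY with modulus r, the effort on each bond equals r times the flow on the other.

b2 |Sf1  (Sf1 (Sf) sets flow on bond)
b3 |J1  (C1 integral (e out))
b4 |J1  (C2: C, integral causality)
b0 |GY1  (only one flow-in slot at J1)
b1 |GY1  (through GY1, causality inverts; strokes same side of GY1)
b5 |J2  (only one effort-in slot at J2)

dq_C3/dt = F_Sf1 - q_C1/15 - q_C2/15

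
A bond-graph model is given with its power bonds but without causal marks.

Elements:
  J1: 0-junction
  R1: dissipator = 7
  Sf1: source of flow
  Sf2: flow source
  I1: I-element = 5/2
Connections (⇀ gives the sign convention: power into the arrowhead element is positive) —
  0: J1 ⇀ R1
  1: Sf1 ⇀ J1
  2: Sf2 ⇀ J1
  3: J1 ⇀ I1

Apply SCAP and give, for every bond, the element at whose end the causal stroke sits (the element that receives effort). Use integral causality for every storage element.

bond 1 →Sf1  (Sf1: flow source, stroke at near end)
bond 2 →Sf2  (Sf2: flow source, stroke at near end)
bond 3 →I1  (I1 integral (f out))
bond 0 →J1  (only one effort-in slot at J1)

b0 stroke→J1
b1 stroke→Sf1
b2 stroke→Sf2
b3 stroke→I1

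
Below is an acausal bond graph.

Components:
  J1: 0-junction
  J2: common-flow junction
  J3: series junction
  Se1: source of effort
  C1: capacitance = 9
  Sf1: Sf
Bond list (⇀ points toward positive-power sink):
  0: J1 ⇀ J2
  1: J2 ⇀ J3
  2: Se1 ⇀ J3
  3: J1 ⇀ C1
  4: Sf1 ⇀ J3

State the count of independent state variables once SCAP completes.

bond 2 stroke→J3  (Se1 (Se) sets effort on bond)
bond 4 stroke→Sf1  (Sf1: flow source, stroke at near end)
bond 1 stroke→J3  (common-f at J3 fixed by 4)
bond 0 stroke→J2  (J2 flow already set via bond 1)
bond 3 stroke→J1  (only one effort-in slot at J1)

1  (C1 all integral)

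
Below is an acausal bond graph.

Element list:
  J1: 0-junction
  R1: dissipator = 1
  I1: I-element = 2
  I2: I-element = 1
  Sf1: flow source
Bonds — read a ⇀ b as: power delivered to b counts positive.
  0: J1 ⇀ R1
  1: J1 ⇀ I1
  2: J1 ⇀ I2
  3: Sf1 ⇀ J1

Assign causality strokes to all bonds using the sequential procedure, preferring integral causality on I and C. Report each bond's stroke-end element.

#3 →Sf1  (Sf1 fixes flow; stroke at Sf1)
#1 →I1  (prefer integral on I1)
#2 →I2  (I2: I, integral causality)
#0 →J1  (closing 0-jn rule on J1)

β0 |J1
β1 |I1
β2 |I2
β3 |Sf1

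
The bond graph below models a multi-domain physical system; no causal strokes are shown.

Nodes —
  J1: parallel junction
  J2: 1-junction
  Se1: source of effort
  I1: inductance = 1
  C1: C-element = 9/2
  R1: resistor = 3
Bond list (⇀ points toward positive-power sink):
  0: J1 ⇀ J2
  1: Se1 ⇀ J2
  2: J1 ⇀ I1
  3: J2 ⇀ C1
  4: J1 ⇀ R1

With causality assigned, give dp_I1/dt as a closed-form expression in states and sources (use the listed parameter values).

bond 1 |J2  (source Se1 imposes e)
bond 2 |I1  (I1: I, integral causality)
bond 3 |J2  (C1 integral (e out))
bond 0 |J1  (J2: last free bond brings flow in)
bond 4 |R1  (J1: bond 0 brought effort, rest push out)

dp_I1/dt = -E_Se1 + 2*q_C1/9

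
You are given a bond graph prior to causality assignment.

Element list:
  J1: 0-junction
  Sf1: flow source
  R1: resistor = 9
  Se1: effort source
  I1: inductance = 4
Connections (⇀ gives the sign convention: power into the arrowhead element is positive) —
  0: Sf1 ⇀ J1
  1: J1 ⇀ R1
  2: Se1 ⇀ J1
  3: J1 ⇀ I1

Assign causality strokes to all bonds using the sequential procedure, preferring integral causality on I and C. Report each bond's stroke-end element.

b0 stroke→Sf1
b1 stroke→R1
b2 stroke→J1
b3 stroke→I1

bond 0 |Sf1  (source Sf1 imposes f)
bond 2 |J1  (source Se1 imposes e)
bond 1 |R1  (0-jn J1 has e-setter on 2)
bond 3 |I1  (J1: bond 2 brought effort, rest push out)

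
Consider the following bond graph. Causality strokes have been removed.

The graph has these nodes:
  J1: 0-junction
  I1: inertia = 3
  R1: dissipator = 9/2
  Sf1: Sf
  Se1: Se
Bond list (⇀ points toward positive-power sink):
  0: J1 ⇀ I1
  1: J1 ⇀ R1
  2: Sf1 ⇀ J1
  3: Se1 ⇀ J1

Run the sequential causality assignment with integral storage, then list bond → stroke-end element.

β2 |Sf1  (source Sf1 imposes f)
β3 |J1  (Se1: effort source, stroke at far end)
β0 |I1  (common-e at J1 fixed by 3)
β1 |R1  (0-jn J1 has e-setter on 3)

b0 →I1
b1 →R1
b2 →Sf1
b3 →J1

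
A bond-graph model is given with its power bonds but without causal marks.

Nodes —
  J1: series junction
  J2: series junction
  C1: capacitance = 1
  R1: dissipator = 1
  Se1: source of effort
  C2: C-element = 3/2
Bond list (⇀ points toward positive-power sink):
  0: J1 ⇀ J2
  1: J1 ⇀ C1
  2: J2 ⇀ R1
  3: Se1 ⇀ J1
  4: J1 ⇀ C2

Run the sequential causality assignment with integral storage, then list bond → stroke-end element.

#3 stroke→J1  (Se1 (Se) sets effort on bond)
#1 stroke→J1  (C1 integral (e out))
#4 stroke→J1  (C2 outputs effort q/C2)
#0 stroke→J2  (closing 1-jn rule on J1)
#2 stroke→R1  (only one flow-in slot at J2)

b0 →J2
b1 →J1
b2 →R1
b3 →J1
b4 →J1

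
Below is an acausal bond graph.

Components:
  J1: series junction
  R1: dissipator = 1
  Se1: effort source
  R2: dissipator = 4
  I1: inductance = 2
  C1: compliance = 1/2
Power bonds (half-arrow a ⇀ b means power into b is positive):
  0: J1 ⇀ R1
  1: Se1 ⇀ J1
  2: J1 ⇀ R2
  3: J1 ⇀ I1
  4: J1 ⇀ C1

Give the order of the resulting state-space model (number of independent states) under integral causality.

#1 stroke→J1  (source Se1 imposes e)
#3 stroke→I1  (I1: I, integral causality)
#0 stroke→J1  (1-jn J1 has f-setter on 3)
#2 stroke→J1  (J1: bond 3 brought flow, rest push out)
#4 stroke→J1  (1-jn J1 has f-setter on 3)

2  (C1, I1 all integral)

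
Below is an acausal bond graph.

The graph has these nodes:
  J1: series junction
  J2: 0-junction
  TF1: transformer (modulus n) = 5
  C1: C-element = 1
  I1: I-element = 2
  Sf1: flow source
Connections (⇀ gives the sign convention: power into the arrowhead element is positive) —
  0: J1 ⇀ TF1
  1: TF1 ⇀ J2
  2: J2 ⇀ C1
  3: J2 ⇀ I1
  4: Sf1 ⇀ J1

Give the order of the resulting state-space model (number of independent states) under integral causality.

b4 stroke→Sf1  (Sf1: flow source, stroke at near end)
b0 stroke→J1  (J1 flow already set via bond 4)
b1 stroke→TF1  (TF1 one-in-one-out from 0)
b2 stroke→J2  (C1: C, integral causality)
b3 stroke→I1  (J2: bond 2 brought effort, rest push out)

2  (C1, I1 all integral)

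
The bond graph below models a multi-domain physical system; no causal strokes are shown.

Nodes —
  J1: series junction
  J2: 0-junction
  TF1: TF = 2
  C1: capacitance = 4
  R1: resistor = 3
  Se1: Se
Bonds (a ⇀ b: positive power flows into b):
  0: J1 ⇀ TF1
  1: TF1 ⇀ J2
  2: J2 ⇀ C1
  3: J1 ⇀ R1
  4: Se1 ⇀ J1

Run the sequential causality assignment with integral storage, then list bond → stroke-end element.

bond 0 stroke→J1
bond 1 stroke→TF1
bond 2 stroke→J2
bond 3 stroke→R1
bond 4 stroke→J1

b4 →J1  (source Se1 imposes e)
b2 →J2  (C1 outputs effort q/C1)
b1 →TF1  (common-e at J2 fixed by 2)
b0 →J1  (TF TF1: opposite of bond 1)
b3 →R1  (closing 1-jn rule on J1)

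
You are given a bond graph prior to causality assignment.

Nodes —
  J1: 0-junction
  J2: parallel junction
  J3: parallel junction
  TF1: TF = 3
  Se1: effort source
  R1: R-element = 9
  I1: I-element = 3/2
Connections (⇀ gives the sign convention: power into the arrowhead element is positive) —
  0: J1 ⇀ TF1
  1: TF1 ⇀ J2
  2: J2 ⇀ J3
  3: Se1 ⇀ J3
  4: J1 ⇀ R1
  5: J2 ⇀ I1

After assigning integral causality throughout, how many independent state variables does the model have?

1  (I1 all integral)

b3 stroke at J3  (Se1: effort source, stroke at far end)
b2 stroke at J2  (common-e at J3 fixed by 3)
b1 stroke at TF1  (J2: bond 2 brought effort, rest push out)
b5 stroke at I1  (J2: bond 2 brought effort, rest push out)
b0 stroke at J1  (TF1 one-in-one-out from 1)
b4 stroke at R1  (common-e at J1 fixed by 0)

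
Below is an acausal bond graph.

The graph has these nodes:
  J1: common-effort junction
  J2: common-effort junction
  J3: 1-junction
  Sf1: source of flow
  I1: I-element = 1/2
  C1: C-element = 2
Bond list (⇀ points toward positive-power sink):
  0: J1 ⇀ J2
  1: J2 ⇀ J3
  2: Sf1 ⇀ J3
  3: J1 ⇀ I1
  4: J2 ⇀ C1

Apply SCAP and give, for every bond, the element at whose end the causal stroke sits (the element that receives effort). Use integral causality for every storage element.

bond 0 stroke at J1
bond 1 stroke at J3
bond 2 stroke at Sf1
bond 3 stroke at I1
bond 4 stroke at J2

β2 |Sf1  (Sf1 fixes flow; stroke at Sf1)
β1 |J3  (J3: bond 2 brought flow, rest push out)
β3 |I1  (prefer integral on I1)
β0 |J1  (J1 needs exactly one e-in)
β4 |J2  (J2: last free bond brings effort in)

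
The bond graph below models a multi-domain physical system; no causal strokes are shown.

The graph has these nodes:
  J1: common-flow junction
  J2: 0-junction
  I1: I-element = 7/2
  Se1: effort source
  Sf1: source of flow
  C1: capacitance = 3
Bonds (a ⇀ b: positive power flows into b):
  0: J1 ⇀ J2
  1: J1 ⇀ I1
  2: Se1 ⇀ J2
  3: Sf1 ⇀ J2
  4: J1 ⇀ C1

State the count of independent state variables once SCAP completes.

2  (C1, I1 all integral)

b2 stroke→J2  (Se1: effort source, stroke at far end)
b3 stroke→Sf1  (Sf1 (Sf) sets flow on bond)
b0 stroke→J1  (0-jn J2 has e-setter on 2)
b1 stroke→I1  (I1 integral (f out))
b4 stroke→J1  (J1: bond 1 brought flow, rest push out)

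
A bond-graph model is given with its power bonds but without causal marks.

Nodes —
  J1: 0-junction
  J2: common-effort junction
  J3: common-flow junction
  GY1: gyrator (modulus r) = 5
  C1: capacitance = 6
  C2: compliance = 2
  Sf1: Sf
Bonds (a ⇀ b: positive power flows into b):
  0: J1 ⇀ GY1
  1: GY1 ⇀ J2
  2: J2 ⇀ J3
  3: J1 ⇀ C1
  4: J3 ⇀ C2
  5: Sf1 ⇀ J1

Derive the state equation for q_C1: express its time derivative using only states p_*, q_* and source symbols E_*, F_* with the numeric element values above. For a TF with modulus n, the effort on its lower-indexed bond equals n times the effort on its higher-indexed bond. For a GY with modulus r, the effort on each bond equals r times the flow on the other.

b5 →Sf1  (Sf1 (Sf) sets flow on bond)
b3 →J1  (C1 integral (e out))
b0 →GY1  (common-e at J1 fixed by 3)
b1 →GY1  (GY1: gyrator matches bond 0)
b2 →J2  (only one effort-in slot at J2)
b4 →J3  (J3: bond 2 brought flow, rest push out)

dq_C1/dt = F_Sf1 - q_C2/10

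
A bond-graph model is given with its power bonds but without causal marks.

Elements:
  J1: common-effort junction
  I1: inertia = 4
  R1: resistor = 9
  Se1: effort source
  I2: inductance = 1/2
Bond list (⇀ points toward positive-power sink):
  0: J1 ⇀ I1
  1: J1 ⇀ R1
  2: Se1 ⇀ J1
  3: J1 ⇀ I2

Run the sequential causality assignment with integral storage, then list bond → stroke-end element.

#0 stroke→I1
#1 stroke→R1
#2 stroke→J1
#3 stroke→I2

b2 stroke→J1  (Se1: effort source, stroke at far end)
b0 stroke→I1  (J1: bond 2 brought effort, rest push out)
b1 stroke→R1  (J1 effort already set via bond 2)
b3 stroke→I2  (J1 effort already set via bond 2)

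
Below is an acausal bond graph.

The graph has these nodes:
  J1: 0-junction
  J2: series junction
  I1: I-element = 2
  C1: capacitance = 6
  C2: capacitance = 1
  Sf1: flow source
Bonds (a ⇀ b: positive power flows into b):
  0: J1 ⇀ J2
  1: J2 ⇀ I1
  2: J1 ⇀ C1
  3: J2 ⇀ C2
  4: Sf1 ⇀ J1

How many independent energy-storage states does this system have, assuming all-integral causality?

#4 →Sf1  (Sf1 fixes flow; stroke at Sf1)
#1 →I1  (I1 integral (f out))
#0 →J2  (1-jn J2 has f-setter on 1)
#3 →J2  (common-f at J2 fixed by 1)
#2 →J1  (J1 needs exactly one e-in)

3  (C1, C2, I1 all integral)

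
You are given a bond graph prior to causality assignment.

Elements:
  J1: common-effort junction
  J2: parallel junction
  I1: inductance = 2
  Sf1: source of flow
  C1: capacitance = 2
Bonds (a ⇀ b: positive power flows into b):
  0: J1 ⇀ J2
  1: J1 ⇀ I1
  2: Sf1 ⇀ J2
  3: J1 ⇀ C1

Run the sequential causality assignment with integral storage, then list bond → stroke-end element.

#0 →J2
#1 →I1
#2 →Sf1
#3 →J1

β2 |Sf1  (source Sf1 imposes f)
β0 |J2  (J2 needs exactly one e-in)
β1 |I1  (I1: I, integral causality)
β3 |J1  (J1: last free bond brings effort in)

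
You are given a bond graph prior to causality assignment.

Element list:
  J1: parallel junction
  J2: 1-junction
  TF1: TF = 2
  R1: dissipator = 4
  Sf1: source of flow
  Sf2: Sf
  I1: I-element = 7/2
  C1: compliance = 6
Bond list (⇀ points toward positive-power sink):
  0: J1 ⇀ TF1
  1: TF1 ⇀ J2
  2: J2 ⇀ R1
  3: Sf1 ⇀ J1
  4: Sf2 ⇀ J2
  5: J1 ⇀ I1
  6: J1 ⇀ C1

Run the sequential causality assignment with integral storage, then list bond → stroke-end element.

b3 stroke at Sf1  (source Sf1 imposes f)
b4 stroke at Sf2  (Sf2 fixes flow; stroke at Sf2)
b1 stroke at J2  (J2 flow already set via bond 4)
b2 stroke at J2  (J2: bond 4 brought flow, rest push out)
b0 stroke at TF1  (TF TF1: opposite of bond 1)
b5 stroke at I1  (I1: I, integral causality)
b6 stroke at J1  (J1: last free bond brings effort in)

#0 stroke→TF1
#1 stroke→J2
#2 stroke→J2
#3 stroke→Sf1
#4 stroke→Sf2
#5 stroke→I1
#6 stroke→J1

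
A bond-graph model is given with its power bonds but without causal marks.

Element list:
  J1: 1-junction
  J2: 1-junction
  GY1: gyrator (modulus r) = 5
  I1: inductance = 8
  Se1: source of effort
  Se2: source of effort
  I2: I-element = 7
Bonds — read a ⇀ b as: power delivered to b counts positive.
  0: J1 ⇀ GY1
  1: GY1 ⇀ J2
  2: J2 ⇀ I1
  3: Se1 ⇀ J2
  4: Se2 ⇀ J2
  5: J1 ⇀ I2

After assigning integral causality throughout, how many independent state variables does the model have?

bond 3 stroke at J2  (Se1 fixes effort; stroke away)
bond 4 stroke at J2  (Se2 (Se) sets effort on bond)
bond 2 stroke at I1  (I1: I, integral causality)
bond 1 stroke at J2  (J2: bond 2 brought flow, rest push out)
bond 0 stroke at J1  (GY1: gyrator matches bond 1)
bond 5 stroke at I2  (closing 1-jn rule on J1)

2  (I1, I2 all integral)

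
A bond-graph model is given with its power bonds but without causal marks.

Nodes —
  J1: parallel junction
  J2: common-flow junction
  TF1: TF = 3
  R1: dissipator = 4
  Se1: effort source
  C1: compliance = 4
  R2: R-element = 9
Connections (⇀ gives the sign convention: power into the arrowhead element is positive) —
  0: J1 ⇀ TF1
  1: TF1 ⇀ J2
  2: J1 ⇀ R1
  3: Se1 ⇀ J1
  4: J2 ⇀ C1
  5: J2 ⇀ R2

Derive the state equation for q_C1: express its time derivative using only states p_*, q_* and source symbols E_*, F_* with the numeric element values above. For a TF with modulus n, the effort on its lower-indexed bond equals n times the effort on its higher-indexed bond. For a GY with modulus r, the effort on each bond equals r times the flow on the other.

bond 3 →J1  (Se1 fixes effort; stroke away)
bond 0 →TF1  (0-jn J1 has e-setter on 3)
bond 2 →R1  (J1 effort already set via bond 3)
bond 1 →J2  (TF TF1: opposite of bond 0)
bond 4 →J2  (C1 integral (e out))
bond 5 →R2  (only one flow-in slot at J2)

dq_C1/dt = E_Se1/27 - q_C1/36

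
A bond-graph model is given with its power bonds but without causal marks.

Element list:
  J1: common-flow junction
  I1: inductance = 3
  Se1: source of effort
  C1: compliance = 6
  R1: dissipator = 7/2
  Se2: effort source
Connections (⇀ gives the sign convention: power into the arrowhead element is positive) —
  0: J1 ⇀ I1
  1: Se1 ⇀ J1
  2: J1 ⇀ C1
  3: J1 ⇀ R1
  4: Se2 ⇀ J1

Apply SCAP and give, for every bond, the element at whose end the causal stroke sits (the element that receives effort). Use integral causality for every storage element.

#0 stroke→I1
#1 stroke→J1
#2 stroke→J1
#3 stroke→J1
#4 stroke→J1

b1 |J1  (Se1 (Se) sets effort on bond)
b4 |J1  (Se2 fixes effort; stroke away)
b0 |I1  (I1 outputs flow p/I1)
b2 |J1  (1-jn J1 has f-setter on 0)
b3 |J1  (J1 flow already set via bond 0)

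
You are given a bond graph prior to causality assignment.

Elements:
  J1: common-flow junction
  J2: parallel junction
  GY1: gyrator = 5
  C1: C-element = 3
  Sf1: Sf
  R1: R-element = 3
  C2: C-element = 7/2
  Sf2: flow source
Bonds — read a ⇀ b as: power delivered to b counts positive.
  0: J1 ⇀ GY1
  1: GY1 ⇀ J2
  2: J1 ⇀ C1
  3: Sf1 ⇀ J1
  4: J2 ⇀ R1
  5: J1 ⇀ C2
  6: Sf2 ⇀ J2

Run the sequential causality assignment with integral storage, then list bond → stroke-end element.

β0 →J1
β1 →J2
β2 →J1
β3 →Sf1
β4 →R1
β5 →J1
β6 →Sf2

b3 →Sf1  (Sf1: flow source, stroke at near end)
b6 →Sf2  (Sf2 (Sf) sets flow on bond)
b0 →J1  (J1: bond 3 brought flow, rest push out)
b2 →J1  (J1 flow already set via bond 3)
b5 →J1  (J1 flow already set via bond 3)
b1 →J2  (through GY1, causality inverts; strokes same side of GY1)
b4 →R1  (J2 effort already set via bond 1)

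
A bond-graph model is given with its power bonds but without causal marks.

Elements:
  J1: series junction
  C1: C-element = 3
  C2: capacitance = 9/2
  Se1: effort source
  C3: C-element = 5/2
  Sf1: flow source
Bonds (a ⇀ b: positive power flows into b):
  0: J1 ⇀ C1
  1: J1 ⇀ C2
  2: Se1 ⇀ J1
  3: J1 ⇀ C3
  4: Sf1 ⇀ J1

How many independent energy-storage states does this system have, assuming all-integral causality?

#2 stroke→J1  (Se1 fixes effort; stroke away)
#4 stroke→Sf1  (Sf1: flow source, stroke at near end)
#0 stroke→J1  (J1: bond 4 brought flow, rest push out)
#1 stroke→J1  (J1 flow already set via bond 4)
#3 stroke→J1  (J1 flow already set via bond 4)

3  (C1, C2, C3 all integral)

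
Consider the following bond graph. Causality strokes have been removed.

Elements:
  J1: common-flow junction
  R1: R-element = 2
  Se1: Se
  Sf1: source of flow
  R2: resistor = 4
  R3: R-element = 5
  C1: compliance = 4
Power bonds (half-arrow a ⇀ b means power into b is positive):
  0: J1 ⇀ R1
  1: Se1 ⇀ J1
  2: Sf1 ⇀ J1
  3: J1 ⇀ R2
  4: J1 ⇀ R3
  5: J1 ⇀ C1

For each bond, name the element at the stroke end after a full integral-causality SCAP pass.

β0 |J1
β1 |J1
β2 |Sf1
β3 |J1
β4 |J1
β5 |J1

bond 1 stroke at J1  (Se1 (Se) sets effort on bond)
bond 2 stroke at Sf1  (Sf1: flow source, stroke at near end)
bond 0 stroke at J1  (J1: bond 2 brought flow, rest push out)
bond 3 stroke at J1  (J1: bond 2 brought flow, rest push out)
bond 4 stroke at J1  (J1: bond 2 brought flow, rest push out)
bond 5 stroke at J1  (J1: bond 2 brought flow, rest push out)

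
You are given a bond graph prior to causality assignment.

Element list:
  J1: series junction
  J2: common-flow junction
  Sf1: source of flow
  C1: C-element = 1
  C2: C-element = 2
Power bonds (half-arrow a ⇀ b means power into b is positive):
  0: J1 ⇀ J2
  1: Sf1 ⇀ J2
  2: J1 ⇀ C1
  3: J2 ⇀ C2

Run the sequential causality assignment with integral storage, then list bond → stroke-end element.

#1 →Sf1  (Sf1 fixes flow; stroke at Sf1)
#0 →J2  (common-f at J2 fixed by 1)
#3 →J2  (J2 flow already set via bond 1)
#2 →J1  (common-f at J1 fixed by 0)

#0 stroke→J2
#1 stroke→Sf1
#2 stroke→J1
#3 stroke→J2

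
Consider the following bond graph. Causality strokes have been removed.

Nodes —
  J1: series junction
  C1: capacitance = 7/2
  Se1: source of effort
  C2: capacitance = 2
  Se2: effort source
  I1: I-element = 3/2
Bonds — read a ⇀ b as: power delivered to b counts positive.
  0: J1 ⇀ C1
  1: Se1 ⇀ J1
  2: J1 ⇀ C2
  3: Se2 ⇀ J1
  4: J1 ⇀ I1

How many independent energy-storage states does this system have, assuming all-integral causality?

3  (C1, C2, I1 all integral)

#1 stroke at J1  (Se1 (Se) sets effort on bond)
#3 stroke at J1  (Se2 fixes effort; stroke away)
#0 stroke at J1  (C1: C, integral causality)
#2 stroke at J1  (C2 outputs effort q/C2)
#4 stroke at I1  (closing 1-jn rule on J1)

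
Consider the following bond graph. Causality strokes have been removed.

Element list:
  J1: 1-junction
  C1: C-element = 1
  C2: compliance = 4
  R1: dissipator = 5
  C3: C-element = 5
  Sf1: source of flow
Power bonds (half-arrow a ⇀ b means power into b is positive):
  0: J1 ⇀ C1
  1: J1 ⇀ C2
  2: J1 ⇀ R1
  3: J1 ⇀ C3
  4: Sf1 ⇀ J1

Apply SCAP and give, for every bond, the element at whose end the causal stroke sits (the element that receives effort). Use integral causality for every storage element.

#4 stroke→Sf1  (Sf1: flow source, stroke at near end)
#0 stroke→J1  (J1 flow already set via bond 4)
#1 stroke→J1  (J1 flow already set via bond 4)
#2 stroke→J1  (1-jn J1 has f-setter on 4)
#3 stroke→J1  (common-f at J1 fixed by 4)

b0 |J1
b1 |J1
b2 |J1
b3 |J1
b4 |Sf1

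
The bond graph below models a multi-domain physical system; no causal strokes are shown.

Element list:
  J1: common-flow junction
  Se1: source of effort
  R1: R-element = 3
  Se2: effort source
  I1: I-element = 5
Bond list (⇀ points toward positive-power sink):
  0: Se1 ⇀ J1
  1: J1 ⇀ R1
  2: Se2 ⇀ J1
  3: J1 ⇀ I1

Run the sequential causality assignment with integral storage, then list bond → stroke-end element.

#0 stroke→J1  (source Se1 imposes e)
#2 stroke→J1  (source Se2 imposes e)
#3 stroke→I1  (I1 outputs flow p/I1)
#1 stroke→J1  (J1 flow already set via bond 3)

bond 0 stroke→J1
bond 1 stroke→J1
bond 2 stroke→J1
bond 3 stroke→I1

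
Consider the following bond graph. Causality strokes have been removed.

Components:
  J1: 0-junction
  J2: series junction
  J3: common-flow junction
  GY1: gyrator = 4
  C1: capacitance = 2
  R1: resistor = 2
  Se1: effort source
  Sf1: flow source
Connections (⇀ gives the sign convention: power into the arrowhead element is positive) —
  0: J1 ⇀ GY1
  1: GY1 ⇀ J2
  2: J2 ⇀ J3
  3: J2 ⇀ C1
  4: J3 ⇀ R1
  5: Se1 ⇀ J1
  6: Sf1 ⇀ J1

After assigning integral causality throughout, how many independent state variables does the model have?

#5 |J1  (source Se1 imposes e)
#6 |Sf1  (source Sf1 imposes f)
#0 |GY1  (J1: bond 5 brought effort, rest push out)
#1 |GY1  (GY GY1: same side as bond 0)
#2 |J2  (J2: bond 1 brought flow, rest push out)
#3 |J2  (J2 flow already set via bond 1)
#4 |J3  (J3 flow already set via bond 2)

1  (C1 all integral)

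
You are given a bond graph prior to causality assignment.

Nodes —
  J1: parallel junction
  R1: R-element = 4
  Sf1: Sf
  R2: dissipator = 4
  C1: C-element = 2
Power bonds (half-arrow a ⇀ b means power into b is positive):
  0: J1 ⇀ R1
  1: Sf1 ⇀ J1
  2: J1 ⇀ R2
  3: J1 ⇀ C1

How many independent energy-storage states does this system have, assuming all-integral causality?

bond 1 stroke→Sf1  (Sf1 fixes flow; stroke at Sf1)
bond 3 stroke→J1  (C1: C, integral causality)
bond 0 stroke→R1  (0-jn J1 has e-setter on 3)
bond 2 stroke→R2  (0-jn J1 has e-setter on 3)

1  (C1 all integral)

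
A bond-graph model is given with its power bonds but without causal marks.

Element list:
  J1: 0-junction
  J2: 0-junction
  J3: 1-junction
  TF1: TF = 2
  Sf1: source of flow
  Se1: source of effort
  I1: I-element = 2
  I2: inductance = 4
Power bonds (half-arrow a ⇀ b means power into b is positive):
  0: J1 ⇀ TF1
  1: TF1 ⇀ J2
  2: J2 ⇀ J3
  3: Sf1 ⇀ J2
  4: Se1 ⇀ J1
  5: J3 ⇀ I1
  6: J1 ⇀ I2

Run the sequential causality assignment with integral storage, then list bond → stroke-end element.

β3 |Sf1  (Sf1 (Sf) sets flow on bond)
β4 |J1  (Se1 (Se) sets effort on bond)
β0 |TF1  (common-e at J1 fixed by 4)
β6 |I2  (J1: bond 4 brought effort, rest push out)
β1 |J2  (TF1 one-in-one-out from 0)
β2 |J3  (J2 effort already set via bond 1)
β5 |I1  (J3 needs exactly one f-in)

b0 stroke→TF1
b1 stroke→J2
b2 stroke→J3
b3 stroke→Sf1
b4 stroke→J1
b5 stroke→I1
b6 stroke→I2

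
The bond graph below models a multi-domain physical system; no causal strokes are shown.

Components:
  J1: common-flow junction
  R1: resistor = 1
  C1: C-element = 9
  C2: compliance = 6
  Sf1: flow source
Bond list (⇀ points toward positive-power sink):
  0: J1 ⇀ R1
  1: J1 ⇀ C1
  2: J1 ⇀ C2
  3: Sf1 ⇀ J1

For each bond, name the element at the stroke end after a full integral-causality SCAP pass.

b3 |Sf1  (source Sf1 imposes f)
b0 |J1  (common-f at J1 fixed by 3)
b1 |J1  (J1 flow already set via bond 3)
b2 |J1  (1-jn J1 has f-setter on 3)

β0 stroke→J1
β1 stroke→J1
β2 stroke→J1
β3 stroke→Sf1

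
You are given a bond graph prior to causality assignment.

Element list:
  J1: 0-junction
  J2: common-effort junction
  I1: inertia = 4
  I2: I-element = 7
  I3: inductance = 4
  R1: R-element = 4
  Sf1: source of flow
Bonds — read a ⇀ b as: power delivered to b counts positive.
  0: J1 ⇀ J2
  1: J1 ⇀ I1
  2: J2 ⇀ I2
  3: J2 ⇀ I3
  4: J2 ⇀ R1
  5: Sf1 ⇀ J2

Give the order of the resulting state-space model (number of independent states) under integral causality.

3  (I1, I2, I3 all integral)

β5 stroke at Sf1  (Sf1: flow source, stroke at near end)
β1 stroke at I1  (I1: I, integral causality)
β0 stroke at J1  (J1 needs exactly one e-in)
β2 stroke at I2  (I2 integral (f out))
β3 stroke at I3  (I3 outputs flow p/I3)
β4 stroke at J2  (J2: last free bond brings effort in)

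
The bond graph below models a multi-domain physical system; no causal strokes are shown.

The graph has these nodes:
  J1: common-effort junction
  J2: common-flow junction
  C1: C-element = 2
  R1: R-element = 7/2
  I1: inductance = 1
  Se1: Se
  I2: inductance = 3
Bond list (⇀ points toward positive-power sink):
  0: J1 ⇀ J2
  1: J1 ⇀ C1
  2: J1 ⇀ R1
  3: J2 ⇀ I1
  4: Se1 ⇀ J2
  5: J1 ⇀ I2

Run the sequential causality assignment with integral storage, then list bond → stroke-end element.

bond 4 stroke→J2  (Se1 (Se) sets effort on bond)
bond 1 stroke→J1  (prefer integral on C1)
bond 0 stroke→J2  (J1 effort already set via bond 1)
bond 2 stroke→R1  (0-jn J1 has e-setter on 1)
bond 5 stroke→I2  (J1 effort already set via bond 1)
bond 3 stroke→I1  (J2: last free bond brings flow in)

bond 0 stroke→J2
bond 1 stroke→J1
bond 2 stroke→R1
bond 3 stroke→I1
bond 4 stroke→J2
bond 5 stroke→I2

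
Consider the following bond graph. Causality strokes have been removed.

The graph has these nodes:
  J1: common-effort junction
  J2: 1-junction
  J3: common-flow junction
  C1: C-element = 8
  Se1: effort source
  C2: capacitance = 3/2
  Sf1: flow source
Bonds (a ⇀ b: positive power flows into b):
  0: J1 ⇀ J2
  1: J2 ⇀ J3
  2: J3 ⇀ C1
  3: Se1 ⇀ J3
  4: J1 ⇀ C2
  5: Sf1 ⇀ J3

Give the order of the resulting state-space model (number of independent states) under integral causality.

2  (C1, C2 all integral)

b3 stroke→J3  (Se1: effort source, stroke at far end)
b5 stroke→Sf1  (Sf1: flow source, stroke at near end)
b1 stroke→J3  (J3 flow already set via bond 5)
b2 stroke→J3  (J3: bond 5 brought flow, rest push out)
b0 stroke→J2  (common-f at J2 fixed by 1)
b4 stroke→J1  (J1 needs exactly one e-in)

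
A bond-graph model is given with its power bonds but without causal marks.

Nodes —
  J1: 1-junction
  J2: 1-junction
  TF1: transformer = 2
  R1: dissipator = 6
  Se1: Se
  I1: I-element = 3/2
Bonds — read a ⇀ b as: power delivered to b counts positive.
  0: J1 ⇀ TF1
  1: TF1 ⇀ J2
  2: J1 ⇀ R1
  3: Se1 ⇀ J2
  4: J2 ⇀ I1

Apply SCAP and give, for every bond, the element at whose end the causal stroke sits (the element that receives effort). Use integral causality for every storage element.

β3 stroke→J2  (Se1: effort source, stroke at far end)
β4 stroke→I1  (prefer integral on I1)
β1 stroke→J2  (common-f at J2 fixed by 4)
β0 stroke→TF1  (through TF1, causality passes straight; one stroke at TF1)
β2 stroke→J1  (common-f at J1 fixed by 0)

b0 →TF1
b1 →J2
b2 →J1
b3 →J2
b4 →I1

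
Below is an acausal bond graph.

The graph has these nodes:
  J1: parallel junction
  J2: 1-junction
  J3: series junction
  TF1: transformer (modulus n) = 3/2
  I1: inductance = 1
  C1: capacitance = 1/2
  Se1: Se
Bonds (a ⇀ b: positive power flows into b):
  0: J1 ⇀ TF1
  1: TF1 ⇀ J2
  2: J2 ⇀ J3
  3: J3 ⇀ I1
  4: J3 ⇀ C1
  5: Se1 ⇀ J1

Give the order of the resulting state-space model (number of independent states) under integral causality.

2  (C1, I1 all integral)

β5 |J1  (Se1 (Se) sets effort on bond)
β0 |TF1  (J1: bond 5 brought effort, rest push out)
β1 |J2  (TF1: transformer flips bond 0)
β2 |J3  (J2: last free bond brings flow in)
β3 |I1  (prefer integral on I1)
β4 |J3  (J3 flow already set via bond 3)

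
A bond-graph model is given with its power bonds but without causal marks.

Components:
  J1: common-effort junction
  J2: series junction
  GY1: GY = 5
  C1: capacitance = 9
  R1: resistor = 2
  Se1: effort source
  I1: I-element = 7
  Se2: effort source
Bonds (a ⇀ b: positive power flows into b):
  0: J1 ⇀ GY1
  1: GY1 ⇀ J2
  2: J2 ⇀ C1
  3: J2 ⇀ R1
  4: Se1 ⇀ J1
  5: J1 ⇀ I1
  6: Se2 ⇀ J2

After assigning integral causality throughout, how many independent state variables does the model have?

2  (C1, I1 all integral)

b4 |J1  (source Se1 imposes e)
b6 |J2  (source Se2 imposes e)
b0 |GY1  (common-e at J1 fixed by 4)
b5 |I1  (0-jn J1 has e-setter on 4)
b1 |GY1  (GY GY1: same side as bond 0)
b2 |J2  (1-jn J2 has f-setter on 1)
b3 |J2  (common-f at J2 fixed by 1)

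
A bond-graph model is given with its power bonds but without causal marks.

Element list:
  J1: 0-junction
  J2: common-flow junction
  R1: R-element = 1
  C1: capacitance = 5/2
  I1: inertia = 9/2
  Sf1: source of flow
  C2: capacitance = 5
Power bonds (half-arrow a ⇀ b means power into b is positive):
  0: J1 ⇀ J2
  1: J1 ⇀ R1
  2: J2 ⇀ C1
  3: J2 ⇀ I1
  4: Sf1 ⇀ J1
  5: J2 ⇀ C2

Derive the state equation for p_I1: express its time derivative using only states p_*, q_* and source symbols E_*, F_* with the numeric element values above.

dp_I1/dt = F_Sf1 - 2*p_I1/9 - 2*q_C1/5 - q_C2/5

b4 stroke→Sf1  (Sf1 (Sf) sets flow on bond)
b2 stroke→J2  (C1 integral (e out))
b3 stroke→I1  (I1: I, integral causality)
b0 stroke→J2  (1-jn J2 has f-setter on 3)
b5 stroke→J2  (1-jn J2 has f-setter on 3)
b1 stroke→J1  (J1 needs exactly one e-in)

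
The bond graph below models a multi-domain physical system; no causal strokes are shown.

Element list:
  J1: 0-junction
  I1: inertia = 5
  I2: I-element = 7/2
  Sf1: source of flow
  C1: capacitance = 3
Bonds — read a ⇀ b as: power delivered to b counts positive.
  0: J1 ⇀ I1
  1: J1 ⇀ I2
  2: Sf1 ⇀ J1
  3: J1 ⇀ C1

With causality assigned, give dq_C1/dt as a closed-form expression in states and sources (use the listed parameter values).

bond 2 |Sf1  (source Sf1 imposes f)
bond 0 |I1  (prefer integral on I1)
bond 1 |I2  (I2 integral (f out))
bond 3 |J1  (J1: last free bond brings effort in)

dq_C1/dt = F_Sf1 - p_I1/5 - 2*p_I2/7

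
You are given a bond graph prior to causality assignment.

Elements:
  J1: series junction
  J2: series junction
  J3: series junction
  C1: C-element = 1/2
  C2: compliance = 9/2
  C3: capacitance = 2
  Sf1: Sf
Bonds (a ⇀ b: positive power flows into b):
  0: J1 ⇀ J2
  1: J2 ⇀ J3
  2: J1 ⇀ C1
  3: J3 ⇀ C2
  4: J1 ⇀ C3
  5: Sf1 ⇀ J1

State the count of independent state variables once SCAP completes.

bond 5 stroke→Sf1  (Sf1 (Sf) sets flow on bond)
bond 0 stroke→J1  (J1: bond 5 brought flow, rest push out)
bond 2 stroke→J1  (J1 flow already set via bond 5)
bond 4 stroke→J1  (J1: bond 5 brought flow, rest push out)
bond 1 stroke→J2  (common-f at J2 fixed by 0)
bond 3 stroke→J3  (J3 flow already set via bond 1)

3  (C1, C2, C3 all integral)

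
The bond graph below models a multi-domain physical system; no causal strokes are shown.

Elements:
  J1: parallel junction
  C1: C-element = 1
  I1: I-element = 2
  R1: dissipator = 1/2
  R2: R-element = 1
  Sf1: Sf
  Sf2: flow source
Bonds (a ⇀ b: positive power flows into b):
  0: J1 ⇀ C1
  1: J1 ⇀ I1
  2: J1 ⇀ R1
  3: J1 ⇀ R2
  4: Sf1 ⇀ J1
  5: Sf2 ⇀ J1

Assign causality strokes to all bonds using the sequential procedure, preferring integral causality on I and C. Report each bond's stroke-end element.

b4 stroke at Sf1  (source Sf1 imposes f)
b5 stroke at Sf2  (source Sf2 imposes f)
b0 stroke at J1  (prefer integral on C1)
b1 stroke at I1  (common-e at J1 fixed by 0)
b2 stroke at R1  (common-e at J1 fixed by 0)
b3 stroke at R2  (0-jn J1 has e-setter on 0)

b0 stroke at J1
b1 stroke at I1
b2 stroke at R1
b3 stroke at R2
b4 stroke at Sf1
b5 stroke at Sf2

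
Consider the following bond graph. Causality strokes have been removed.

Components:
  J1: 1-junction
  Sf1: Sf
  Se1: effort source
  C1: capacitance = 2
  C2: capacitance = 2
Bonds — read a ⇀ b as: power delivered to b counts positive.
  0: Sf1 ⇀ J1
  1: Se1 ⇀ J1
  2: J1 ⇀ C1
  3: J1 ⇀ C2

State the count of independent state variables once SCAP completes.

#0 →Sf1  (Sf1 (Sf) sets flow on bond)
#1 →J1  (source Se1 imposes e)
#2 →J1  (common-f at J1 fixed by 0)
#3 →J1  (J1 flow already set via bond 0)

2  (C1, C2 all integral)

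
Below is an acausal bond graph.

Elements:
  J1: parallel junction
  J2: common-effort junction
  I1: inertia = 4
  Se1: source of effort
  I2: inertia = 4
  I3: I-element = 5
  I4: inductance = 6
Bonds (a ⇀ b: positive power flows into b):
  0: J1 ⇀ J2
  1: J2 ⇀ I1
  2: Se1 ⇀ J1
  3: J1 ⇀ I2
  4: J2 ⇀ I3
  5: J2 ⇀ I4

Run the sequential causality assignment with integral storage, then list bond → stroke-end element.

β2 stroke→J1  (source Se1 imposes e)
β0 stroke→J2  (common-e at J1 fixed by 2)
β3 stroke→I2  (common-e at J1 fixed by 2)
β1 stroke→I1  (J2: bond 0 brought effort, rest push out)
β4 stroke→I3  (common-e at J2 fixed by 0)
β5 stroke→I4  (J2 effort already set via bond 0)

bond 0 stroke at J2
bond 1 stroke at I1
bond 2 stroke at J1
bond 3 stroke at I2
bond 4 stroke at I3
bond 5 stroke at I4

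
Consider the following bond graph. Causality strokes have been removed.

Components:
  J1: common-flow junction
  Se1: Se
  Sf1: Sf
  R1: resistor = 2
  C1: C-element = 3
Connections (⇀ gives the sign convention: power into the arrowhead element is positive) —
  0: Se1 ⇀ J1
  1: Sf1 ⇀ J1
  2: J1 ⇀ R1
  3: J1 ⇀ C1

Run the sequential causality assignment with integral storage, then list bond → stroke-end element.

#0 →J1  (Se1 fixes effort; stroke away)
#1 →Sf1  (Sf1 fixes flow; stroke at Sf1)
#2 →J1  (J1: bond 1 brought flow, rest push out)
#3 →J1  (J1: bond 1 brought flow, rest push out)

b0 |J1
b1 |Sf1
b2 |J1
b3 |J1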